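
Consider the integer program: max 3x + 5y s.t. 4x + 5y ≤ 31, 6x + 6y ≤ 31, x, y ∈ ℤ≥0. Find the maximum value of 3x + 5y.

(x,y)=(0,5) is feasible, giving 25.
(x,y)=(1,4) is feasible, giving 23.
(x,y)=(0,4) is feasible, giving 20.
Maximum is 25 at (x,y)=(0,5).

25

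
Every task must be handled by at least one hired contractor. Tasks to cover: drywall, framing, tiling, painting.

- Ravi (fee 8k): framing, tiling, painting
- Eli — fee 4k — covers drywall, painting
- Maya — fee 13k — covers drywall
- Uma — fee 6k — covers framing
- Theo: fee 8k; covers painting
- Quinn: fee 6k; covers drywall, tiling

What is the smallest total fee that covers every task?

12

Choose Ravi and Eli: together they cover drywall, framing, tiling, painting — every task.
Total fee: 8 + 4 = 12.
No cover costs less than 12.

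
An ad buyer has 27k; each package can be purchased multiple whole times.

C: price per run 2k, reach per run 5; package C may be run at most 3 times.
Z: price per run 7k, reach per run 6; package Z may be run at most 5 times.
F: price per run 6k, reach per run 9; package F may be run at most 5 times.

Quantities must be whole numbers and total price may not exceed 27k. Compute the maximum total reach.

42

This is a bounded integer knapsack.
3×C and 3×F: price 24 ≤ 27, reach 3·5 + 3·9 = 42.
1×C and 4×F: price 26 ≤ 27, reach 1·5 + 4·9 = 41.
Best is 42.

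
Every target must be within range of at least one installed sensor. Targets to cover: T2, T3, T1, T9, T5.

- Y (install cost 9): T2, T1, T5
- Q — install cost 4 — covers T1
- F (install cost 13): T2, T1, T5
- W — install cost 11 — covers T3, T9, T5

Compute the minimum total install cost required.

20

Choose Y and W: together they cover T2, T3, T1, T9, T5 — every target.
Total install cost: 9 + 11 = 20.
No cover costs less than 20.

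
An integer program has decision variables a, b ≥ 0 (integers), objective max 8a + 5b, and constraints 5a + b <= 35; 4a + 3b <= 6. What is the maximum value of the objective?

(a,b)=(0,2): 5·0+1·2=2≤35, 4·0+3·2=6≤6, objective 10.
(a,b)=(1,0): 5·1+1·0=5≤35, 4·1+3·0=4≤6, objective 8.
(a,b)=(0,1): 5·0+1·1=1≤35, 4·0+3·1=3≤6, objective 5.
The best lattice point is (0,2), giving 10.

10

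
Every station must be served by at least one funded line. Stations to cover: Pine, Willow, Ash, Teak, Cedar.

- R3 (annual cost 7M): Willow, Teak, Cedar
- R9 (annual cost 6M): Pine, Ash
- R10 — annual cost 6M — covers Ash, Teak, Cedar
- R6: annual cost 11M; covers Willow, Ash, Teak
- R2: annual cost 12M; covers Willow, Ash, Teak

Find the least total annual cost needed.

This is an integer covering problem.
The greedy cost-per-new-station heuristic would pick R10, R9, and R3 for 19, but a cheaper cover exists.
Choose R3 and R9: together they cover Pine, Willow, Ash, Teak, Cedar — every station.
Total annual cost: 7 + 6 = 13.
No cover costs less than 13.

13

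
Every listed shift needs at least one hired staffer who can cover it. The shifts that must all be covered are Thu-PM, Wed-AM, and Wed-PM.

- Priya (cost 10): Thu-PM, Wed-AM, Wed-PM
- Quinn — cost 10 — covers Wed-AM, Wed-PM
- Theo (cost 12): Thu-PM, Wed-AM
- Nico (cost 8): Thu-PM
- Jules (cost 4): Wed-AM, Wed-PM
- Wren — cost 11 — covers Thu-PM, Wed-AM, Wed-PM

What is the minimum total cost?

10

The greedy cost-per-new-shift heuristic would pick Jules and Nico for 12, but a cheaper cover exists.
Priya alone covers Thu-PM, Wed-AM, Wed-PM — every shift.
Total cost: 10.
No cover costs less than 10.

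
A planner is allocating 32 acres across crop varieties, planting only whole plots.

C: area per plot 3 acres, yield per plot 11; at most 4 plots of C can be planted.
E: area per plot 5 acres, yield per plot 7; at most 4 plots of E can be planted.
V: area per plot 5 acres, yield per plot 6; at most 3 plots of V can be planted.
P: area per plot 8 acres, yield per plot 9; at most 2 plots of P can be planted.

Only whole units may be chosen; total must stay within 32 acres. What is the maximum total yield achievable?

72

4×C, 3×E, and 1×V: area 32 ≤ 32, yield 4·11 + 3·7 + 1·6 = 71.
4×C and 4×E: area 32 ≤ 32, yield 4·11 + 4·7 = 72.
Best is 72.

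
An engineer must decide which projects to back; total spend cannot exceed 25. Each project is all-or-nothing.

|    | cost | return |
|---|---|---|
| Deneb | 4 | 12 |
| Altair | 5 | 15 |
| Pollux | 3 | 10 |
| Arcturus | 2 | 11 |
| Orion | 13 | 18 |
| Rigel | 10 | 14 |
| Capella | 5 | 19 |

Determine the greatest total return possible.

69

Take Altair, Pollux, Arcturus, Rigel, and Capella: cost 5 + 3 + 2 + 10 + 5 = 25 ≤ 25, return 15 + 10 + 11 + 14 + 19 = 69.
No other feasible combination does better.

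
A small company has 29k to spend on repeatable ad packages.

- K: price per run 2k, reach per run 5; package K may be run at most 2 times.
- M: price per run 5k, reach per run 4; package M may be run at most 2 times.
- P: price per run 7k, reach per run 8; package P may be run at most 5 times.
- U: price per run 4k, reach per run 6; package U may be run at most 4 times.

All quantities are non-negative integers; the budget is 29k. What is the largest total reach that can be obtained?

This is a bounded integer knapsack.
2×K, 3×P, and 1×U: price 29 ≤ 29, reach 2·5 + 3·8 + 1·6 = 40.
2×K, 1×P, and 4×U: price 27 ≤ 29, reach 2·5 + 1·8 + 4·6 = 42.
Best is 42.

42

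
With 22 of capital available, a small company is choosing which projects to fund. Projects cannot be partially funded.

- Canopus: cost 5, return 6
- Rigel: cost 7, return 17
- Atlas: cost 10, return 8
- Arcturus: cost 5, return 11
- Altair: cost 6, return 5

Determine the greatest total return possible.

36

Allowing fractional choices, the relaxed optimum would be about 38.2, but projects are indivisible.
Canopus + Rigel + Arcturus: cost 5 + 7 + 5 = 17 ≤ 22, return 6 + 17 + 11 = 34.
Rigel + Atlas + Arcturus: cost 7 + 10 + 5 = 22 ≤ 22, return 17 + 8 + 11 = 36.
Best is Rigel, Atlas, and Arcturus with total return 36.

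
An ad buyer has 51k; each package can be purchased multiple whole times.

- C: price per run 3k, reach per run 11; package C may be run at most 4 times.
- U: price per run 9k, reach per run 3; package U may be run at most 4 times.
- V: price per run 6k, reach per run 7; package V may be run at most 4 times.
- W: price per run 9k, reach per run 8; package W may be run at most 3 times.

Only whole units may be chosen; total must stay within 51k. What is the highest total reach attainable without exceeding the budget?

4×C, 2×V, and 3×W: price 51 ≤ 51, reach 4·11 + 2·7 + 3·8 = 82.
4×C, 3×V, and 2×W: price 48 ≤ 51, reach 4·11 + 3·7 + 2·8 = 81.
Best is 82.

82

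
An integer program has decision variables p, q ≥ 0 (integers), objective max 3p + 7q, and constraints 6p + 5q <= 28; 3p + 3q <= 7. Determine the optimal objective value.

14

(p,q)=(0,2): 6·0+5·2=10≤28, 3·0+3·2=6≤7, objective 14.
(p,q)=(1,1): 6·1+5·1=11≤28, 3·1+3·1=6≤7, objective 10.
(p,q)=(0,1): 6·0+5·1=5≤28, 3·0+3·1=3≤7, objective 7.
No feasible integer point exceeds 14.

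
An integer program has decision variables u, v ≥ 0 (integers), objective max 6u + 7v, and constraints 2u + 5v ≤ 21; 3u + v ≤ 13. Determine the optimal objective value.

39

The continuous relaxation peaks at (3.38, 2.85) with value 40.23; rounding to a feasible lattice point costs some objective.
(u,v)=(3,3) is feasible, giving 39.
(u,v)=(2,3) is feasible, giving 33.
No feasible integer point exceeds 39.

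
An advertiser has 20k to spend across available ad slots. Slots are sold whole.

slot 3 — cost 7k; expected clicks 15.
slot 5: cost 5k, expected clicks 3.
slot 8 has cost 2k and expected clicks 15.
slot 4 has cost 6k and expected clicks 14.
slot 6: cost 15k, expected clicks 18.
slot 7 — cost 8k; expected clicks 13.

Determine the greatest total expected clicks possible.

slot 3 + slot 8 + slot 4: cost 7 + 2 + 6 = 15 ≤ 20, expected clicks 15 + 15 + 14 = 44.
slot 3 + slot 5 + slot 8 + slot 4: cost 7 + 5 + 2 + 6 = 20 ≤ 20, expected clicks 15 + 3 + 15 + 14 = 47.
Best is slot 3, slot 5, slot 8, and slot 4 with total expected clicks 47.

47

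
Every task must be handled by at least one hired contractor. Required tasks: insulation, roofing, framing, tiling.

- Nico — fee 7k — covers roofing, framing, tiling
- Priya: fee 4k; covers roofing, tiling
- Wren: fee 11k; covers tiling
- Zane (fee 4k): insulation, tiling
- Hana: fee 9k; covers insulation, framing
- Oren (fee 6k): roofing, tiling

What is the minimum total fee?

Choose Nico and Zane: together they cover insulation, roofing, framing, tiling — every task.
Total fee: 7 + 4 = 11.

11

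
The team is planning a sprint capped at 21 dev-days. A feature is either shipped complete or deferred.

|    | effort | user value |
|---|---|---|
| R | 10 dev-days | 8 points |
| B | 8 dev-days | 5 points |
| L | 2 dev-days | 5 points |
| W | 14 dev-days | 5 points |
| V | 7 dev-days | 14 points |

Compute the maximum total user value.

27

B + L + V: effort 8 + 2 + 7 = 17 ≤ 21, user value 5 + 5 + 14 = 24.
R + L + V: effort 10 + 2 + 7 = 19 ≤ 21, user value 8 + 5 + 14 = 27.
Best is R, L, and V with total user value 27.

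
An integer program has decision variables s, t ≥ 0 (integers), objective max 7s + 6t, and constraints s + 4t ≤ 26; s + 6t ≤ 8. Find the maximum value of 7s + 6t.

(s,t)=(8,0): 1·8+4·0=8≤26, 1·8+6·0=8≤8, objective 56.
(s,t)=(7,0): 1·7+4·0=7≤26, 1·7+6·0=7≤8, objective 49.
Maximum is 56 at (s,t)=(8,0).

56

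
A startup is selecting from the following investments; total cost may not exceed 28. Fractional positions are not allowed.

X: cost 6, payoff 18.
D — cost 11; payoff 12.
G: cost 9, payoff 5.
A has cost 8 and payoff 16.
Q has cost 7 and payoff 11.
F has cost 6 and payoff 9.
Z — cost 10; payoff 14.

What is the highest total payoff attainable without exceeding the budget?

Allowing fractional choices, the relaxed optimum would be about 55.4, but investments are indivisible.
X + A + Z: cost 6 + 8 + 10 = 24 ≤ 28, payoff 18 + 16 + 14 = 48.
X + A + Q + F: cost 6 + 8 + 7 + 6 = 27 ≤ 28, payoff 18 + 16 + 11 + 9 = 54.
X + D + A: cost 6 + 11 + 8 = 25 ≤ 28, payoff 18 + 12 + 16 = 46.
Best is X, A, Q, and F with total payoff 54.

54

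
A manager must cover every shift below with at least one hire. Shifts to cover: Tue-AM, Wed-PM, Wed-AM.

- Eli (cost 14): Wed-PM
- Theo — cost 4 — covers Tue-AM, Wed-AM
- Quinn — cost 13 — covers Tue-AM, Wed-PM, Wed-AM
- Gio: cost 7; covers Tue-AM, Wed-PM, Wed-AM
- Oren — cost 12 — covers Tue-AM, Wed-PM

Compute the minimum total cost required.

7

Gio alone covers Tue-AM, Wed-PM, Wed-AM — every shift.
Total cost: 7.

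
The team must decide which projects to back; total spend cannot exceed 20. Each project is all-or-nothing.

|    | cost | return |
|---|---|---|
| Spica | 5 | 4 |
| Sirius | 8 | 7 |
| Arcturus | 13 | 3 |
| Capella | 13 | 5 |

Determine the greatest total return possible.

11

Spica + Capella: cost 5 + 13 = 18 ≤ 20, return 4 + 5 = 9.
Spica + Sirius: cost 5 + 8 = 13 ≤ 20, return 4 + 7 = 11.
Best is Spica and Sirius with total return 11.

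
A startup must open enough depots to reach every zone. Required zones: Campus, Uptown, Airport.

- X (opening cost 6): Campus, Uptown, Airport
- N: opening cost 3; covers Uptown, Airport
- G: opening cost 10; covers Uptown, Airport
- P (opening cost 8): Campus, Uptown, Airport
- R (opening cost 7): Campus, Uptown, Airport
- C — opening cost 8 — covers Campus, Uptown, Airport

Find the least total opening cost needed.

6

This is an integer covering problem.
The greedy cost-per-new-zone heuristic would pick N and X for 9, but a cheaper cover exists.
X alone covers Campus, Uptown, Airport — every zone.
Total opening cost: 6.
No cover costs less than 6.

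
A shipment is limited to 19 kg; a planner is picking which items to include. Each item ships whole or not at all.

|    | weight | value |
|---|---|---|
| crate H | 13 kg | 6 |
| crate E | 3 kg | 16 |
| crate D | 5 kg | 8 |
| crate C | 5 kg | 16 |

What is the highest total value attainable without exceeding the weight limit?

Take crate E, crate D, and crate C: weight 3 + 5 + 5 = 13 ≤ 19, value 16 + 8 + 16 = 40.
No other feasible combination does better.

40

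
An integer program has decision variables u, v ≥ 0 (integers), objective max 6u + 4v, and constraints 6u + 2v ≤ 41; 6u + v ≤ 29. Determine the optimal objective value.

80

The continuous relaxation peaks at (0, 20.5) with value 82.00; rounding to a feasible lattice point costs some objective.
(u,v)=(0,20): 6·0+2·20=40≤41, 6·0+1·20=20≤29, objective 80.
(u,v)=(0,19): 6·0+2·19=38≤41, 6·0+1·19=19≤29, objective 76.
The best lattice point is (0,20), giving 80.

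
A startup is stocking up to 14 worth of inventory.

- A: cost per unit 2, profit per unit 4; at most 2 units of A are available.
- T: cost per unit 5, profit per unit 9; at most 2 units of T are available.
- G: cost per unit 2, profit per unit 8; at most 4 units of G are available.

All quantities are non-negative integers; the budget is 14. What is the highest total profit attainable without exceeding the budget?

41

G has the best ratio (8/2); taking only G gives at most 4×8 = 32 (stopped by the supply cap of 4).
Mixing does better — 1×T and 4×G: cost 13 ≤ 14, profit 1·9 + 4·8 = 41.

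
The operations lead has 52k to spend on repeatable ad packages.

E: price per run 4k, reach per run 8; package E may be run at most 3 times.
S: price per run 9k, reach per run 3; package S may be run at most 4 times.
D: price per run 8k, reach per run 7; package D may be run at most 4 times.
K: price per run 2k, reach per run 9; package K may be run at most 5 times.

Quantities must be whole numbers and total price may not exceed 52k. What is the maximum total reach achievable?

90

K has the best ratio (9/2); taking only K gives at most 5×9 = 45 (stopped by the supply cap of 5).
Mixing does better — 3×E, 3×D, and 5×K: price 46 ≤ 52, reach 3·8 + 3·7 + 5·9 = 90.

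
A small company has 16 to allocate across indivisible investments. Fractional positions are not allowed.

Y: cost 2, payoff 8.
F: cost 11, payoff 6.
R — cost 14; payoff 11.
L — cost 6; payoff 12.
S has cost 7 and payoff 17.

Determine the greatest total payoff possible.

Allowing fractional choices, the relaxed optimum would be about 37.8, but investments are indivisible.
Y + S: cost 2 + 7 = 9 ≤ 16, payoff 8 + 17 = 25.
L + S: cost 6 + 7 = 13 ≤ 16, payoff 12 + 17 = 29.
Y + L + S: cost 2 + 6 + 7 = 15 ≤ 16, payoff 8 + 12 + 17 = 37.
Best is Y, L, and S with total payoff 37.

37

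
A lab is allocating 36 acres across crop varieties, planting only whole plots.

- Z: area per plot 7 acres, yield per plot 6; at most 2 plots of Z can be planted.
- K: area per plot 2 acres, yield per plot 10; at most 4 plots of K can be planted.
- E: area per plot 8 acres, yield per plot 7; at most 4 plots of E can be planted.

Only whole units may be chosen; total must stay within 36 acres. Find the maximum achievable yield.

61

Take 4×K and 3×E: area 32 ≤ 36, yield 4·10 + 3·7 = 61.
K has the best ratio (10/2) and is taken to its limit of 4; remaining capacity is filled optimally with the others.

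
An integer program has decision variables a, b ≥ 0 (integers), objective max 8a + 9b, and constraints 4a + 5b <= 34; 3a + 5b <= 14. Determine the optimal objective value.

The continuous relaxation peaks at (4.67, 0) with value 37.33; rounding to a feasible lattice point costs some objective.
(a,b)=(3,1): 4·3+5·1=17≤34, 3·3+5·1=14≤14, objective 33.
(a,b)=(4,0): 4·4+5·0=16≤34, 3·4+5·0=12≤14, objective 32.
(a,b)=(2,1): 4·2+5·1=13≤34, 3·2+5·1=11≤14, objective 25.
The best lattice point is (3,1), giving 33.

33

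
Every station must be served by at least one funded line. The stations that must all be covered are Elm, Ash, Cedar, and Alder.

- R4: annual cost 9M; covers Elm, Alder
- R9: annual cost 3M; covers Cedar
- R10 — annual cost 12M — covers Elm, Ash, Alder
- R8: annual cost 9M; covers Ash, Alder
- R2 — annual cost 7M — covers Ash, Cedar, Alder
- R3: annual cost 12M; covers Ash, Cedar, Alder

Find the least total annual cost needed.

This is an integer covering problem.
The greedy cost-per-new-station heuristic would pick R2 and R4 for 16, but a cheaper cover exists.
Choose R9 and R10: together they cover Elm, Ash, Cedar, Alder — every station.
Total annual cost: 3 + 12 = 15.
No cover costs less than 15.

15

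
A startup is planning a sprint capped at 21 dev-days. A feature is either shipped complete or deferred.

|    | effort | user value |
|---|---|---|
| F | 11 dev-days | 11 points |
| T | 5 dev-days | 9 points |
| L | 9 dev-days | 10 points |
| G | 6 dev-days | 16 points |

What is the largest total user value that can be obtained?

Take T, L, and G: effort 5 + 9 + 6 = 20 ≤ 21, user value 9 + 10 + 16 = 35.
No other feasible combination does better.

35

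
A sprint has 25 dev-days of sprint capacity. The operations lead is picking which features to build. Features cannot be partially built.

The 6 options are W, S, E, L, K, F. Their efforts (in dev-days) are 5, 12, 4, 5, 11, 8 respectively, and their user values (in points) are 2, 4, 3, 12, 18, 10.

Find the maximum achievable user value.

Take L, K, and F: effort 5 + 11 + 8 = 24 ≤ 25, user value 12 + 18 + 10 = 40.
No other feasible combination does better.

40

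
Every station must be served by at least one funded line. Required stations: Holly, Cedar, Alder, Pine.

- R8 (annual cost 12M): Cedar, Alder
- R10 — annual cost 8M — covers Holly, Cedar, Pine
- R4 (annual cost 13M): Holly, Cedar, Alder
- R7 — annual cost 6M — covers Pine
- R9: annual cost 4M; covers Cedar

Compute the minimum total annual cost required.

This is an integer covering problem.
Choose R4 and R7: together they cover Holly, Cedar, Alder, Pine — every station.
Total annual cost: 13 + 6 = 19.

19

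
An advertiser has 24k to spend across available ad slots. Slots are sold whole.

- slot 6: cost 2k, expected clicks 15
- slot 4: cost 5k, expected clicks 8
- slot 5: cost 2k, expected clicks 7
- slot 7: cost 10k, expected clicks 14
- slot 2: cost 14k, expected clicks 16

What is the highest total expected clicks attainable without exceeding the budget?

46

Allowing fractional choices, the relaxed optimum would be about 49.7, but ad slots are indivisible.
slot 6 + slot 4 + slot 5 + slot 7: cost 2 + 5 + 2 + 10 = 19 ≤ 24, expected clicks 15 + 8 + 7 + 14 = 44.
slot 6 + slot 4 + slot 5 + slot 2: cost 2 + 5 + 2 + 14 = 23 ≤ 24, expected clicks 15 + 8 + 7 + 16 = 46.
Best is slot 6, slot 4, slot 5, and slot 2 with total expected clicks 46.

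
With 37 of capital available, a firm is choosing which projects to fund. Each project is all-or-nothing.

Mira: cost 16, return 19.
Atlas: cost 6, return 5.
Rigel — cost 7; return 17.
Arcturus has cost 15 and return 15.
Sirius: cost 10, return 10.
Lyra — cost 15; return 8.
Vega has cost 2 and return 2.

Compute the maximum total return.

This is an integer program with binary decision variables.
Mira + Rigel + Sirius: cost 16 + 7 + 10 = 33 ≤ 37, return 19 + 17 + 10 = 46.
Mira + Rigel + Sirius + Vega: cost 16 + 7 + 10 + 2 = 35 ≤ 37, return 19 + 17 + 10 + 2 = 48.
Rigel + Arcturus + Sirius + Vega: cost 7 + 15 + 10 + 2 = 34 ≤ 37, return 17 + 15 + 10 + 2 = 44.
Best is Mira, Rigel, Sirius, and Vega with total return 48.

48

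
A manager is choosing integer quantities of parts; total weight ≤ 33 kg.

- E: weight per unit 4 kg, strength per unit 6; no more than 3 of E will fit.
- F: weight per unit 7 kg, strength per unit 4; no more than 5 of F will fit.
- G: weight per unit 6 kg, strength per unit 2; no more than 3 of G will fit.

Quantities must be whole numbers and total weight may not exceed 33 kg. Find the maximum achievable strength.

E has the best ratio (6/4); taking only E gives at most 3×6 = 18 (stopped by the supply cap of 3).
Mixing does better — 3×E and 3×F: weight 33 ≤ 33, strength 3·6 + 3·4 = 30.

30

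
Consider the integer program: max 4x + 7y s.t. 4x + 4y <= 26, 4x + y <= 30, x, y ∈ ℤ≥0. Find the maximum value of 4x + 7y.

(x,y)=(0,6): 4·0+4·6=24≤26, 4·0+1·6=6≤30, objective 42.
(x,y)=(1,5): 4·1+4·5=24≤26, 4·1+1·5=9≤30, objective 39.
(x,y)=(0,5): 4·0+4·5=20≤26, 4·0+1·5=5≤30, objective 35.
No feasible integer point exceeds 42.

42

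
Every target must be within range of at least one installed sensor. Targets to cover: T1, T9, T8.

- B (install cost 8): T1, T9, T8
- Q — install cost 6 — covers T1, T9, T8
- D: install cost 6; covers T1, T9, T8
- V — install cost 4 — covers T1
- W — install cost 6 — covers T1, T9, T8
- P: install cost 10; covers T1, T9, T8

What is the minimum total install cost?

6

Q alone covers T1, T9, T8 — every target.
Total install cost: 6.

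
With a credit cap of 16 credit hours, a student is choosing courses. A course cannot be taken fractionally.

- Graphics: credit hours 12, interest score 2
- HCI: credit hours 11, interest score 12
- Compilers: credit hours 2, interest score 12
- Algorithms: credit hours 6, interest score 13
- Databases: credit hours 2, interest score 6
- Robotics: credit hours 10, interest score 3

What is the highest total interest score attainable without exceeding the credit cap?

This is a 0-1 knapsack instance.
Compilers + Algorithms + Databases: credit hours 2 + 6 + 2 = 10 ≤ 16, interest score 12 + 13 + 6 = 31.
HCI + Compilers + Databases: credit hours 11 + 2 + 2 = 15 ≤ 16, interest score 12 + 12 + 6 = 30.
Compilers + Algorithms: credit hours 2 + 6 = 8 ≤ 16, interest score 12 + 13 = 25.
Best is Compilers, Algorithms, and Databases with total interest score 31.

31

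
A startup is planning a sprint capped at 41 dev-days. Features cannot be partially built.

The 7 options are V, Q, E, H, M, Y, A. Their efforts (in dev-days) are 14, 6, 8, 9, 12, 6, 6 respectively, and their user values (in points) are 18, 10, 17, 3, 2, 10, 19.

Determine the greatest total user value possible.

74

Allowing fractional choices, the relaxed optimum would be about 74.3, but features are indivisible.
V + E + Y + A: effort 14 + 8 + 6 + 6 = 34 ≤ 41, user value 18 + 17 + 10 + 19 = 64.
V + Q + E + A: effort 14 + 6 + 8 + 6 = 34 ≤ 41, user value 18 + 10 + 17 + 19 = 64.
V + Q + E + Y + A: effort 14 + 6 + 8 + 6 + 6 = 40 ≤ 41, user value 18 + 10 + 17 + 10 + 19 = 74.
Best is V, Q, E, Y, and A with total user value 74.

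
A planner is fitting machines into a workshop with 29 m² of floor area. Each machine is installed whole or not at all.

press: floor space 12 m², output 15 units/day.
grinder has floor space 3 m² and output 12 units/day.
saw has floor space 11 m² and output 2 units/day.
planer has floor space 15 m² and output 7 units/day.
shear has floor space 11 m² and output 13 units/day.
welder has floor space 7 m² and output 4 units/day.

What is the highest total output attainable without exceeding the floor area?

This is a 0-1 knapsack instance.
Allowing fractional choices, the relaxed optimum would be about 41.7, but machines are indivisible.
press + grinder + welder: floor space 12 + 3 + 7 = 22 ≤ 29, output 15 + 12 + 4 = 31.
press + grinder + shear: floor space 12 + 3 + 11 = 26 ≤ 29, output 15 + 12 + 13 = 40.
grinder + planer + shear: floor space 3 + 15 + 11 = 29 ≤ 29, output 12 + 7 + 13 = 32.
Best is press, grinder, and shear with total output 40.

40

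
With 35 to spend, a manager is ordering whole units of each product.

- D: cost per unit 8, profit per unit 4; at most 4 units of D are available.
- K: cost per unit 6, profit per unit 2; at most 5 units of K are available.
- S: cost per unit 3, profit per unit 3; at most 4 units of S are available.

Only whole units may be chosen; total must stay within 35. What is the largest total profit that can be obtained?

3×D and 3×S: cost 33 ≤ 35, profit 3·4 + 3·3 = 21.
2×D, 1×K, and 4×S: cost 34 ≤ 35, profit 2·4 + 1·2 + 4·3 = 22.
Best is 22.

22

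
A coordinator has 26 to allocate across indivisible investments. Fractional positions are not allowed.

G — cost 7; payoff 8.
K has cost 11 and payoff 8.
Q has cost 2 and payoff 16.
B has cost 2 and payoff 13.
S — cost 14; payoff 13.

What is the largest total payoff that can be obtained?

Treat it as a binary knapsack problem.
G + Q + B + S: cost 7 + 2 + 2 + 14 = 25 ≤ 26, payoff 8 + 16 + 13 + 13 = 50.
G + K + Q + B: cost 7 + 11 + 2 + 2 = 22 ≤ 26, payoff 8 + 8 + 16 + 13 = 45.
Best is G, Q, B, and S with total payoff 50.

50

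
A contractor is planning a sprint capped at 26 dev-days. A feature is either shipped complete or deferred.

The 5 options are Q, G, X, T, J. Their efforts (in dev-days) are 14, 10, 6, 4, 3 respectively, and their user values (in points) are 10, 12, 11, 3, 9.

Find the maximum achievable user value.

Allowing fractional choices, the relaxed optimum would be about 37.1, but features are indivisible.
Q + X + J: effort 14 + 6 + 3 = 23 ≤ 26, user value 10 + 11 + 9 = 30.
G + X + T + J: effort 10 + 6 + 4 + 3 = 23 ≤ 26, user value 12 + 11 + 3 + 9 = 35.
G + X + J: effort 10 + 6 + 3 = 19 ≤ 26, user value 12 + 11 + 9 = 32.
Best is G, X, T, and J with total user value 35.

35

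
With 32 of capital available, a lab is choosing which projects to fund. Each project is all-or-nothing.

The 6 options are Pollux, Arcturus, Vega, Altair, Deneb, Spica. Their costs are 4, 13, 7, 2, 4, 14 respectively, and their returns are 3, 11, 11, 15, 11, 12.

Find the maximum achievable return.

52

Allowing fractional choices, the relaxed optimum would be about 53.2, but projects are indivisible.
Pollux + Vega + Altair + Deneb + Spica: cost 4 + 7 + 2 + 4 + 14 = 31 ≤ 32, return 3 + 11 + 15 + 11 + 12 = 52.
Pollux + Arcturus + Vega + Altair + Deneb: cost 4 + 13 + 7 + 2 + 4 = 30 ≤ 32, return 3 + 11 + 11 + 15 + 11 = 51.
Vega + Altair + Deneb + Spica: cost 7 + 2 + 4 + 14 = 27 ≤ 32, return 11 + 15 + 11 + 12 = 49.
Best is Pollux, Vega, Altair, Deneb, and Spica with total return 52.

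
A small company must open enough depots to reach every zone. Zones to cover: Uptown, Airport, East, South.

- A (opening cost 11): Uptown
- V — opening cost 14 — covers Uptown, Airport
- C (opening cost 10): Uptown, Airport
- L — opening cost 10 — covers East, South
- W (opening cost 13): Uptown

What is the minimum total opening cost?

20

Choose C and L: together they cover Uptown, Airport, East, South — every zone.
Total opening cost: 10 + 10 = 20.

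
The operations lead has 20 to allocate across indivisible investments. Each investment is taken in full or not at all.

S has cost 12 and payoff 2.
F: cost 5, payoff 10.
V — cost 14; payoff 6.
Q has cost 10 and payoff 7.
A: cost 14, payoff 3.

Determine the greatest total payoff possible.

17

Allowing fractional choices, the relaxed optimum would be about 19.1, but investments are indivisible.
F + V: cost 5 + 14 = 19 ≤ 20, payoff 10 + 6 = 16.
F + A: cost 5 + 14 = 19 ≤ 20, payoff 10 + 3 = 13.
F + Q: cost 5 + 10 = 15 ≤ 20, payoff 10 + 7 = 17.
Best is F and Q with total payoff 17.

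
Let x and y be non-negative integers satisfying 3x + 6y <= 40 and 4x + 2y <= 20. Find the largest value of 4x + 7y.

The continuous relaxation peaks at (2.22, 5.56) with value 47.78; rounding to a feasible lattice point costs some objective.
(x,y)=(1,6): 3·1+6·6=39≤40, 4·1+2·6=16≤20, objective 46.
(x,y)=(2,5): 3·2+6·5=36≤40, 4·2+2·5=18≤20, objective 43.
(x,y)=(0,6): 3·0+6·6=36≤40, 4·0+2·6=12≤20, objective 42.
Maximum is 46 at (x,y)=(1,6).

46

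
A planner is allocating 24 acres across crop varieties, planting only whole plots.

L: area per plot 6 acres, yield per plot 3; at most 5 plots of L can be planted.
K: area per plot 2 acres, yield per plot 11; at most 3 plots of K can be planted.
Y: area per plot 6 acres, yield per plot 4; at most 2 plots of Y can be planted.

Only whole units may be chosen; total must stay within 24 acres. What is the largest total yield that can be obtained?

44

This is a bounded integer knapsack.
K has the best ratio (11/2); taking only K gives at most 3×11 = 33 (stopped by the supply cap of 3).
Mixing does better — 1×L, 3×K, and 2×Y: area 24 ≤ 24, yield 1·3 + 3·11 + 2·4 = 44.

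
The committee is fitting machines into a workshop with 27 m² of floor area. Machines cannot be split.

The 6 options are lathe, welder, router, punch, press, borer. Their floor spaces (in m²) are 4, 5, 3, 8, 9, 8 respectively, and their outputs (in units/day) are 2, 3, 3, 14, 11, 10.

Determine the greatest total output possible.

welder + router + punch + press: floor space 5 + 3 + 8 + 9 = 25 ≤ 27, output 3 + 3 + 14 + 11 = 31.
punch + press + borer: floor space 8 + 9 + 8 = 25 ≤ 27, output 14 + 11 + 10 = 35.
lathe + router + punch + press: floor space 4 + 3 + 8 + 9 = 24 ≤ 27, output 2 + 3 + 14 + 11 = 30.
Best is punch, press, and borer with total output 35.

35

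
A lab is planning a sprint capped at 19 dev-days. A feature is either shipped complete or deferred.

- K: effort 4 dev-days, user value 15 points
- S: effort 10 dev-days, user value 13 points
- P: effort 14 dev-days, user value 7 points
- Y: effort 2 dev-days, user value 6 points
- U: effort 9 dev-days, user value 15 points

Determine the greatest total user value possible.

Treat it as a binary knapsack problem.
Take K, Y, and U: effort 4 + 2 + 9 = 15 ≤ 19, user value 15 + 6 + 15 = 36.
No other feasible combination does better.

36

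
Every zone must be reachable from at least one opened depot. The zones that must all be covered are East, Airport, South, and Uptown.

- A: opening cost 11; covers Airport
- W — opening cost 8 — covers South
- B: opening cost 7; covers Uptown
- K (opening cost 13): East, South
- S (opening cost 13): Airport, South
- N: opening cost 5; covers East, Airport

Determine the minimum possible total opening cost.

20

Choose W, B, and N: together they cover East, Airport, South, Uptown — every zone.
Total opening cost: 8 + 7 + 5 = 20.
No cover costs less than 20.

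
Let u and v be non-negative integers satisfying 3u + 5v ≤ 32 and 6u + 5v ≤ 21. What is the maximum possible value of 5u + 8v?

32

The continuous relaxation peaks at (0, 4.2) with value 33.60; rounding to a feasible lattice point costs some objective.
(u,v)=(0,4): 3·0+5·4=20≤32, 6·0+5·4=20≤21, objective 32.
(u,v)=(1,3): 3·1+5·3=18≤32, 6·1+5·3=21≤21, objective 29.
(u,v)=(0,3): 3·0+5·3=15≤32, 6·0+5·3=15≤21, objective 24.
The best lattice point is (0,4), giving 32.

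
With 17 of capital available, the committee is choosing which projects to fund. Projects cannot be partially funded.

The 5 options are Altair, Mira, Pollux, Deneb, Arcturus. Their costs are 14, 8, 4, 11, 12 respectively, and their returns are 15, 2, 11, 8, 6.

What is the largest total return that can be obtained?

19

Take Pollux and Deneb: cost 4 + 11 = 15 ≤ 17, return 11 + 8 = 19.
No other feasible combination does better.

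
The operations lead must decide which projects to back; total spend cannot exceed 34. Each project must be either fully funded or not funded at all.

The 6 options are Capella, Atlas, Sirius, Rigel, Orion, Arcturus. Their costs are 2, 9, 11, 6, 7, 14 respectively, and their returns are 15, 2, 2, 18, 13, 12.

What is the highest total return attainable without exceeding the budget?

This is a 0-1 knapsack instance.
Capella + Atlas + Rigel + Orion: cost 2 + 9 + 6 + 7 = 24 ≤ 34, return 15 + 2 + 18 + 13 = 48.
Capella + Rigel + Orion + Arcturus: cost 2 + 6 + 7 + 14 = 29 ≤ 34, return 15 + 18 + 13 + 12 = 58.
Capella + Sirius + Rigel + Orion: cost 2 + 11 + 6 + 7 = 26 ≤ 34, return 15 + 2 + 18 + 13 = 48.
Best is Capella, Rigel, Orion, and Arcturus with total return 58.

58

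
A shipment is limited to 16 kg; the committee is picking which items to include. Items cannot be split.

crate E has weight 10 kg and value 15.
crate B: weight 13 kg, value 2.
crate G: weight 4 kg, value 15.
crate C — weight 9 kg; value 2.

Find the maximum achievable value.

30

Treat it as a binary knapsack problem.
Allowing fractional choices, the relaxed optimum would be about 30.4, but items are indivisible.
crate G + crate C: weight 4 + 9 = 13 ≤ 16, value 15 + 2 = 17.
crate E + crate G: weight 10 + 4 = 14 ≤ 16, value 15 + 15 = 30.
crate G: weight 4 ≤ 16, value 15.
Best is crate E and crate G with total value 30.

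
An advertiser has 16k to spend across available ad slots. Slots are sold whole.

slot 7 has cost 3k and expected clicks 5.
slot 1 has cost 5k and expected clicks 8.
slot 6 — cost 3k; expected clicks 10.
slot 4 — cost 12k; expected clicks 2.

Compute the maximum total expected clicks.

23

Treat it as a binary knapsack problem.
slot 1 + slot 6: cost 5 + 3 = 8 ≤ 16, expected clicks 8 + 10 = 18.
slot 7 + slot 6: cost 3 + 3 = 6 ≤ 16, expected clicks 5 + 10 = 15.
slot 7 + slot 1 + slot 6: cost 3 + 5 + 3 = 11 ≤ 16, expected clicks 5 + 8 + 10 = 23.
Best is slot 7, slot 1, and slot 6 with total expected clicks 23.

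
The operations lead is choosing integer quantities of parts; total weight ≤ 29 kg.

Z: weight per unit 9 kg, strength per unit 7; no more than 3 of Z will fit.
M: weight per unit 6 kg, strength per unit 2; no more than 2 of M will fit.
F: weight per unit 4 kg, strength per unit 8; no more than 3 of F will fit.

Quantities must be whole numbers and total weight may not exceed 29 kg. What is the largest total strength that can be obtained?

1×Z and 3×F: weight 21 ≤ 29, strength 1·7 + 3·8 = 31.
1×Z, 1×M, and 3×F: weight 27 ≤ 29, strength 1·7 + 1·2 + 3·8 = 33.
Best is 33.

33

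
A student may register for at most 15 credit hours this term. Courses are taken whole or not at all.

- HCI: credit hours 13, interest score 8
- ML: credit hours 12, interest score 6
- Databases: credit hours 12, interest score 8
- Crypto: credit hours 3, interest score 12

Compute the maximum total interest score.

Take Databases and Crypto: credit hours 12 + 3 = 15 ≤ 15, interest score 8 + 12 = 20.
No other feasible combination does better.

20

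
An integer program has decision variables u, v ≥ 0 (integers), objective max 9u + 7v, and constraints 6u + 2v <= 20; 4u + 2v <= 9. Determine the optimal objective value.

28

(u,v)=(0,4): 6·0+2·4=8≤20, 4·0+2·4=8≤9, objective 28.
(u,v)=(0,3): 6·0+2·3=6≤20, 4·0+2·3=6≤9, objective 21.
No feasible integer point exceeds 28.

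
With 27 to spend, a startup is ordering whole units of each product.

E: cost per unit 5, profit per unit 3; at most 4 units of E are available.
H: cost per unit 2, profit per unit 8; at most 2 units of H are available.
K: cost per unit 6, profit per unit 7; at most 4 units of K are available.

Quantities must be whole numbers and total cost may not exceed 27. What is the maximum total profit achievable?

This is a bounded integer knapsack.
H has the best ratio (8/2); taking only H gives at most 2×8 = 16 (stopped by the supply cap of 2).
Mixing does better — 1×E, 2×H, and 3×K: cost 27 ≤ 27, profit 1·3 + 2·8 + 3·7 = 40.

40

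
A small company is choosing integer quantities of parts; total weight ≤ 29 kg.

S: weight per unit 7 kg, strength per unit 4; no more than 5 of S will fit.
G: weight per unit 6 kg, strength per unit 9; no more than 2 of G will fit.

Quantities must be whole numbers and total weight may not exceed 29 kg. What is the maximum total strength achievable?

26

G has the best ratio (9/6); taking only G gives at most 2×9 = 18 (stopped by the supply cap of 2).
Mixing does better — 2×S and 2×G: weight 26 ≤ 29, strength 2·4 + 2·9 = 26.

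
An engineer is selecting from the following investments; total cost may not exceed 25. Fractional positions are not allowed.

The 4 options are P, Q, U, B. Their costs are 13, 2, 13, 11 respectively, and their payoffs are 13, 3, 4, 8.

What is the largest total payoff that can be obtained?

This is an integer program with binary decision variables.
P: cost 13 ≤ 25, payoff 13.
P + Q: cost 13 + 2 = 15 ≤ 25, payoff 13 + 3 = 16.
P + B: cost 13 + 11 = 24 ≤ 25, payoff 13 + 8 = 21.
Best is P and B with total payoff 21.

21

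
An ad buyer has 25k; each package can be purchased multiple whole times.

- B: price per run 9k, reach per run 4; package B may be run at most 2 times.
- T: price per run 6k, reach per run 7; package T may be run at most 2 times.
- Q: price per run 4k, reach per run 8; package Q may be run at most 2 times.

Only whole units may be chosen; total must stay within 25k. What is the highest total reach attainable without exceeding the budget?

This is a bounded integer knapsack.
2×T and 2×Q: price 20 ≤ 25, reach 2·7 + 2·8 = 30.
1×B, 1×T, and 2×Q: price 23 ≤ 25, reach 1·4 + 1·7 + 2·8 = 27.
Best is 30.

30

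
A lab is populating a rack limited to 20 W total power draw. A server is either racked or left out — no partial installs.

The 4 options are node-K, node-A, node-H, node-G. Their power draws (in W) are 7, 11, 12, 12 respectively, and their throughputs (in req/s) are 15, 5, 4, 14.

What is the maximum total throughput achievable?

This is a 0-1 knapsack instance.
Take node-K and node-G: power draw 7 + 12 = 19 ≤ 20, throughput 15 + 14 = 29.
No other feasible combination does better.

29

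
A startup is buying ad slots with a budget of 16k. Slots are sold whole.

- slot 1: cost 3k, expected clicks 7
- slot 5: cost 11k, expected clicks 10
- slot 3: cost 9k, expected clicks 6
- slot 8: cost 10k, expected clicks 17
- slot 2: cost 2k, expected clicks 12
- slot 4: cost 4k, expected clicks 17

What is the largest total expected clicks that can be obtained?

slot 1 + slot 2 + slot 4: cost 3 + 2 + 4 = 9 ≤ 16, expected clicks 7 + 12 + 17 = 36.
slot 1 + slot 8 + slot 2: cost 3 + 10 + 2 = 15 ≤ 16, expected clicks 7 + 17 + 12 = 36.
slot 8 + slot 2 + slot 4: cost 10 + 2 + 4 = 16 ≤ 16, expected clicks 17 + 12 + 17 = 46.
Best is slot 8, slot 2, and slot 4 with total expected clicks 46.

46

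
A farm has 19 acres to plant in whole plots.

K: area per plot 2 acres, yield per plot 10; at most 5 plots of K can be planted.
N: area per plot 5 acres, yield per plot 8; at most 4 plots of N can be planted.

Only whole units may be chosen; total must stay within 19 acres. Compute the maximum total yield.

5×K and 1×N: area 15 ≤ 19, yield 5·10 + 1·8 = 58.
4×K and 2×N: area 18 ≤ 19, yield 4·10 + 2·8 = 56.
Best is 58.

58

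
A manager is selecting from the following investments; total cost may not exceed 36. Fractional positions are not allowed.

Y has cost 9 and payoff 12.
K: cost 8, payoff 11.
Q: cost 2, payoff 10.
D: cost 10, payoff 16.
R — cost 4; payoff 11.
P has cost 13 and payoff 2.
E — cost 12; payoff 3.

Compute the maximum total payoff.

60

Y + K + D + R: cost 9 + 8 + 10 + 4 = 31 ≤ 36, payoff 12 + 11 + 16 + 11 = 50.
K + Q + D + R + E: cost 8 + 2 + 10 + 4 + 12 = 36 ≤ 36, payoff 11 + 10 + 16 + 11 + 3 = 51.
Y + K + Q + D + R: cost 9 + 8 + 2 + 10 + 4 = 33 ≤ 36, payoff 12 + 11 + 10 + 16 + 11 = 60.
Best is Y, K, Q, D, and R with total payoff 60.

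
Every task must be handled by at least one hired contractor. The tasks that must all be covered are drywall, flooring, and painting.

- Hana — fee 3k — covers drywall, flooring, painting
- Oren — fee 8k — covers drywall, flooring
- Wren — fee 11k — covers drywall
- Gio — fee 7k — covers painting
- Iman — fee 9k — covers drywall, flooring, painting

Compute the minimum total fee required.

Hana alone covers drywall, flooring, painting — every task.
Total fee: 3.
No cover costs less than 3.

3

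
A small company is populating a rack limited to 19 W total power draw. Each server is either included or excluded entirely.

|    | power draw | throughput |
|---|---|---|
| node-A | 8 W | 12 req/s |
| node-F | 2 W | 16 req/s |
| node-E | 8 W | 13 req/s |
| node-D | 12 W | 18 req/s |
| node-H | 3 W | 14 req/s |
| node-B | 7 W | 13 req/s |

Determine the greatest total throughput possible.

48

Allowing fractional choices, the relaxed optimum would be about 54.4, but servers are indivisible.
node-F + node-E + node-H: power draw 2 + 8 + 3 = 13 ≤ 19, throughput 16 + 13 + 14 = 43.
node-F + node-D + node-H: power draw 2 + 12 + 3 = 17 ≤ 19, throughput 16 + 18 + 14 = 48.
node-F + node-H + node-B: power draw 2 + 3 + 7 = 12 ≤ 19, throughput 16 + 14 + 13 = 43.
Best is node-F, node-D, and node-H with total throughput 48.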